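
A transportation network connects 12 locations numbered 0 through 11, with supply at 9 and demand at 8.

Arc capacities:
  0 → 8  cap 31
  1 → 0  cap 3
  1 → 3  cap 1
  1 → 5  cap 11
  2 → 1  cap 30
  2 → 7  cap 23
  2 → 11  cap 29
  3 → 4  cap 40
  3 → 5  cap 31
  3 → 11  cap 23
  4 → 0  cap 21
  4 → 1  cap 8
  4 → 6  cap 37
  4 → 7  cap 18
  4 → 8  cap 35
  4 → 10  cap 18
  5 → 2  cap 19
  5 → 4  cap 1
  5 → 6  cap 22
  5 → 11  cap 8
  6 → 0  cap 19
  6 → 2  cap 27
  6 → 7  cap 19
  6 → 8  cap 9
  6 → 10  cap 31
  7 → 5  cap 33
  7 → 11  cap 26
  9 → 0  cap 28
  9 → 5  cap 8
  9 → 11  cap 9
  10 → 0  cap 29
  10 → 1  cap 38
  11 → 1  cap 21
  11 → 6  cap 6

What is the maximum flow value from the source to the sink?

augment #1: 9→0→8 bottleneck 28, total now 28
augment #2: 9→5→4→8 bottleneck 1, total now 29
augment #3: 9→5→6→8 bottleneck 7, total now 36
augment #4: 9→11→6→8 bottleneck 2, total now 38
augment #5: 9→11→1→0→8 bottleneck 3, total now 41
augment #6: 9→11→1→3→4→8 bottleneck 1, total now 42

Maximum flow value: 42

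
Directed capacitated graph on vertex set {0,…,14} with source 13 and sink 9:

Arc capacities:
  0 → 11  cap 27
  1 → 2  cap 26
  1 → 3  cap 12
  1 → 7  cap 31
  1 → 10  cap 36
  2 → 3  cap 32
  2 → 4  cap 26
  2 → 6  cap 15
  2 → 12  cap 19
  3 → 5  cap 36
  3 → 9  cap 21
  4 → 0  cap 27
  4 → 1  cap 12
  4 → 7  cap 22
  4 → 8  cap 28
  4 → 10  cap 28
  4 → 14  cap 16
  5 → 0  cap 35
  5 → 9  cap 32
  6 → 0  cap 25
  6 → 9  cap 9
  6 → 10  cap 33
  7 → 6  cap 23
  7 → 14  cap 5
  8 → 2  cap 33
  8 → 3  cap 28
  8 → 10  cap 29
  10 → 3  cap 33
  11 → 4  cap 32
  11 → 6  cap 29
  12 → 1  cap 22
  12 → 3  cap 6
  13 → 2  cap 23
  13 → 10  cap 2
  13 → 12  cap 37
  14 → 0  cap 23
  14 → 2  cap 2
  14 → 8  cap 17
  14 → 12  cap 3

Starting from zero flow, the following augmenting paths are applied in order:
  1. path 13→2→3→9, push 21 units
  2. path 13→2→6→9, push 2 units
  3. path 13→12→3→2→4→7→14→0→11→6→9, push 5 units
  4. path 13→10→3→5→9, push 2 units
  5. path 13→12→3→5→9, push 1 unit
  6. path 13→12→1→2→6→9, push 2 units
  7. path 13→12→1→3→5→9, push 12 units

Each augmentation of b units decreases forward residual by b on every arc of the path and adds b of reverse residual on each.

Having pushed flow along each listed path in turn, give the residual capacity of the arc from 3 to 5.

after path 1 (13→2→3→9, push 21): res(3,5)=36
after path 2 (13→2→6→9, push 2): res(3,5)=36
after path 3 (13→12→3→2→4→7→14→0→11→6→9, push 5): res(3,5)=36
after path 4 (13→10→3→5→9, push 2): res(3,5)=34
after path 5 (13→12→3→5→9, push 1): res(3,5)=33
after path 6 (13→12→1→2→6→9, push 2): res(3,5)=33
after path 7 (13→12→1→3→5→9, push 12): res(3,5)=21

Residual capacity of (3,5): 21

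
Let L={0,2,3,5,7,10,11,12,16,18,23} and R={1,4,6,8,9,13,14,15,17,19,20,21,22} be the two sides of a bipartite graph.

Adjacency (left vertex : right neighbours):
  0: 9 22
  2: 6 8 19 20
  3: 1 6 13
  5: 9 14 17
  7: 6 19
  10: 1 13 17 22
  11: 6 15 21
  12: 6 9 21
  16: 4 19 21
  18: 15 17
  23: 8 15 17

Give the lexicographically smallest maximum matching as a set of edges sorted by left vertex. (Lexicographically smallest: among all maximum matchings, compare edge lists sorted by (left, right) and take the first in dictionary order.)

Lex-smallest maximum matching: {(0,9), (2,6), (3,1), (5,14), (7,19), (10,13), (11,15), (12,21), (16,4), (18,17), (23,8)}

|M| = 11 (so the lex-smallest maximum matching has 11 edges)
process left vertices in ascending order; for each, take the smallest-labelled available neighbour that still permits 11 edges overall, or leave it unmatched if none does
lex-smallest matching: {0-9, 2-6, 3-1, 5-14, 7-19, 10-13, 11-15, 12-21, 16-4, 18-17, 23-8}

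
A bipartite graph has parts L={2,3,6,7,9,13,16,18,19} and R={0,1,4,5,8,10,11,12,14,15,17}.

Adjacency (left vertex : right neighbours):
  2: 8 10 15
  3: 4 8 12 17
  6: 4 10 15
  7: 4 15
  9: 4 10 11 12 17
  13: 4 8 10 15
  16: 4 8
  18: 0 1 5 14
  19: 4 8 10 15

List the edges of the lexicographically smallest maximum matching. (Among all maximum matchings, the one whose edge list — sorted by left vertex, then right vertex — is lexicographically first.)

|M| = 7 (so the lex-smallest maximum matching has 7 edges)
process left vertices in ascending order; for each, take the smallest-labelled available neighbour that still permits 7 edges overall, or leave it unmatched if none does
lex-smallest matching: {2-8, 3-12, 6-4, 7-15, 9-11, 13-10, 18-0}

Lex-smallest maximum matching: {(2,8), (3,12), (6,4), (7,15), (9,11), (13,10), (18,0)}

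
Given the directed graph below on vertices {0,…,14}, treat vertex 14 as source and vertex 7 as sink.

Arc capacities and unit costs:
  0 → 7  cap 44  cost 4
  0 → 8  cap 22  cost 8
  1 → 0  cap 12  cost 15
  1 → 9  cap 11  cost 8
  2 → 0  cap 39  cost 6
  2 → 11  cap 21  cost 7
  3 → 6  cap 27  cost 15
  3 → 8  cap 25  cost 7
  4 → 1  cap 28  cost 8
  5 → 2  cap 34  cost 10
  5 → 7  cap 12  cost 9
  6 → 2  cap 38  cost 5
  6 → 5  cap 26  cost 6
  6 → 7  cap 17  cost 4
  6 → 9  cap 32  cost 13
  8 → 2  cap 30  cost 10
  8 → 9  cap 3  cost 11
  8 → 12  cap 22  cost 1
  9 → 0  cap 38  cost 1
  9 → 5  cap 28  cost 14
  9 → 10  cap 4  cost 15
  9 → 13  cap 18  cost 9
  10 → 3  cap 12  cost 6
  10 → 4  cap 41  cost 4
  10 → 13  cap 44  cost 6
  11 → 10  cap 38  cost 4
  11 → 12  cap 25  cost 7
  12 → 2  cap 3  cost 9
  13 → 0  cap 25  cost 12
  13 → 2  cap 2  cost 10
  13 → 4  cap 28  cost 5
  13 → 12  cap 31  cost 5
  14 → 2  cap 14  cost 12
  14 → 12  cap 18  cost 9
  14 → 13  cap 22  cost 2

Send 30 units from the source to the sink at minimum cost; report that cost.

Minimum cost for 30 units: 572

shortest-cost path #1: 14→13→0→7 push 22 @ unit cost 18 (adds 396)
shortest-cost path #2: 14→2→0→7 push 8 @ unit cost 22 (adds 176)
total cost = 572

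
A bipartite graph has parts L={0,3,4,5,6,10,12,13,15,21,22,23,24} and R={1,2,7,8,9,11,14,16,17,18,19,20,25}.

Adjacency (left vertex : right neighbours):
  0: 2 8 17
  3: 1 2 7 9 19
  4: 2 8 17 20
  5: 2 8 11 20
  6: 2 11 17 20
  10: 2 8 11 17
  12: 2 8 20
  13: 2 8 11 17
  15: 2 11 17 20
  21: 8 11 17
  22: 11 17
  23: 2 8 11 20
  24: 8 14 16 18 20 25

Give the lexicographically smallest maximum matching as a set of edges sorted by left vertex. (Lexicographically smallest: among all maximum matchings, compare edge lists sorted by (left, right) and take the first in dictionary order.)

|M| = 7 (so the lex-smallest maximum matching has 7 edges)
process left vertices in ascending order; for each, take the smallest-labelled available neighbour that still permits 7 edges overall, or leave it unmatched if none does
lex-smallest matching: {0-2, 3-1, 4-8, 5-11, 6-17, 12-20, 24-14}

Lex-smallest maximum matching: {(0,2), (3,1), (4,8), (5,11), (6,17), (12,20), (24,14)}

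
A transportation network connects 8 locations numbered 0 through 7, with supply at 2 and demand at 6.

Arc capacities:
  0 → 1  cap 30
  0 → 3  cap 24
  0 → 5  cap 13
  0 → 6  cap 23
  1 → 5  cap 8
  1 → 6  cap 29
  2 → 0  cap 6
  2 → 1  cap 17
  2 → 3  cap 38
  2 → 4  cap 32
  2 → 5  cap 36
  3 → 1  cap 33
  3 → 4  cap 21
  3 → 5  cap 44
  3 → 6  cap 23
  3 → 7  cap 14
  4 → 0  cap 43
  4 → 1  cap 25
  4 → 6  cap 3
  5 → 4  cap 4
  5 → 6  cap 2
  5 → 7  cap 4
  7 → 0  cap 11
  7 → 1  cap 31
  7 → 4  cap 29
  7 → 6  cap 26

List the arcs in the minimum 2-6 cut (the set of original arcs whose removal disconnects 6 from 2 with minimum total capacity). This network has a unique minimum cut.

Min-cut arcs: {(0,6), (1,6), (3,6), (3,7), (4,6), (5,6), (5,7)} (total capacity 98)

augment #1: 2→0→6 push 6
augment #2: 2→1→6 push 17
augment #3: 2→3→6 push 23
augment #4: 2→4→6 push 3
augment #5: 2→5→6 push 2
augment #6: 2→3→1→6 push 12
augment #7: 2→3→7→6 push 3
augment #8: 2→4→0→6 push 17
augment #9: 2→5→7→6 push 4
augment #10: 2→4→0→3→7→6 push 11
max flow = 98; residual-reachable set from 2 gives S-side
cut edges (S→T): {(0,6), (1,6), (3,6), (3,7), (4,6), (5,6), (5,7)} total cap 98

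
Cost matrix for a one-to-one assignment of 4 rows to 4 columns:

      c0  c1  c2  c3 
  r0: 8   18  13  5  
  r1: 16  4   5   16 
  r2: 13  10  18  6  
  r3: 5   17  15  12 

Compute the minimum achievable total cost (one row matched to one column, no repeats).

optimal assignment: row0→col3 (cost 5), row1→col2 (cost 5), row2→col1 (cost 10), row3→col0 (cost 5)
total = 5 + 5 + 10 + 5 = 25

Minimum assignment cost: 25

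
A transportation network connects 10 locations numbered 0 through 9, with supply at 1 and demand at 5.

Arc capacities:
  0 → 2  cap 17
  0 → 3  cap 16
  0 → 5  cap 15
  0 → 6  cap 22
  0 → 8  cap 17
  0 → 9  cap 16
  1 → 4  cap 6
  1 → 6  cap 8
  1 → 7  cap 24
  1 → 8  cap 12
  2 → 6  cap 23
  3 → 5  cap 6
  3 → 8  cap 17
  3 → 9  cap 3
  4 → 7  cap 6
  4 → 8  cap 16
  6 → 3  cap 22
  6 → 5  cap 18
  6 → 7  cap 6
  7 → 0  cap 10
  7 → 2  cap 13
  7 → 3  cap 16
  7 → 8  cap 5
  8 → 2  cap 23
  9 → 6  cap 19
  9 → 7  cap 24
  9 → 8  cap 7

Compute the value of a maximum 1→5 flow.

Maximum flow value: 34

augment #1: 1→6→5 bottleneck 8, total now 8
augment #2: 1→7→0→5 bottleneck 10, total now 18
augment #3: 1→7→3→5 bottleneck 6, total now 24
augment #4: 1→7→2→6→5 bottleneck 8, total now 32
augment #5: 1→8→2→6→5 bottleneck 2, total now 34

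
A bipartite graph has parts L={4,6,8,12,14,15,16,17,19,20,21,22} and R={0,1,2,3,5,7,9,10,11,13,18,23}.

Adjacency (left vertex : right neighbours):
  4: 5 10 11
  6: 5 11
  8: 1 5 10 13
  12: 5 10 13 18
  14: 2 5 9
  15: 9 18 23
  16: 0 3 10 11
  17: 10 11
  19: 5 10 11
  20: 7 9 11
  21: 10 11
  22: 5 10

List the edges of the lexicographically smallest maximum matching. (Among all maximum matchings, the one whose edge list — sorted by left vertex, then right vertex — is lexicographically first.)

|M| = 9 (so the lex-smallest maximum matching has 9 edges)
process left vertices in ascending order; for each, take the smallest-labelled available neighbour that still permits 9 edges overall, or leave it unmatched if none does
lex-smallest matching: {4-5, 6-11, 8-1, 12-13, 14-2, 15-9, 16-0, 17-10, 20-7}

Lex-smallest maximum matching: {(4,5), (6,11), (8,1), (12,13), (14,2), (15,9), (16,0), (17,10), (20,7)}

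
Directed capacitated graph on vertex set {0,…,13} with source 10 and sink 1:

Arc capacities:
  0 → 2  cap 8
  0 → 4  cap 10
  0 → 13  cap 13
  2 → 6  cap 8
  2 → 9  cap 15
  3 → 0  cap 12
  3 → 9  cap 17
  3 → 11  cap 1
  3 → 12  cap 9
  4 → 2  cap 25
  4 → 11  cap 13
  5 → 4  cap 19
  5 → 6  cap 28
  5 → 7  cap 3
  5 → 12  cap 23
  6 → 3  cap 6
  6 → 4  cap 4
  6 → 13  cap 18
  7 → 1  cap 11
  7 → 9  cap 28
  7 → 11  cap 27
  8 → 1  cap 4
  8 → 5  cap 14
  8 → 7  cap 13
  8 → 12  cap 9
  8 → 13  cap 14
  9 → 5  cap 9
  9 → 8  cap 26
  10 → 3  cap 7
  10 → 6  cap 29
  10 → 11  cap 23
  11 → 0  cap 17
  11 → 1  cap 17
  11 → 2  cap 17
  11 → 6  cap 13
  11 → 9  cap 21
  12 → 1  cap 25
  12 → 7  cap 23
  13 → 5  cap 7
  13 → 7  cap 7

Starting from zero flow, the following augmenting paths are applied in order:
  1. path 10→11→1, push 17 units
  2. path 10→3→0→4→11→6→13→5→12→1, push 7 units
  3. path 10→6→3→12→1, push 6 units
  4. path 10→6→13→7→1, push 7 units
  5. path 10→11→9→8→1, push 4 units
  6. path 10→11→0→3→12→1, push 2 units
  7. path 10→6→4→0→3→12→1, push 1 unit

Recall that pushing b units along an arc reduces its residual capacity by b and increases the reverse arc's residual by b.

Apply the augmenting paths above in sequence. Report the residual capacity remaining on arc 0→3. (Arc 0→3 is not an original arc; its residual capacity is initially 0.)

after path 1 (10→11→1, push 17): res(0,3)=0
after path 2 (10→3→0→4→11→6→13→5→12→1, push 7): res(0,3)=7
after path 3 (10→6→3→12→1, push 6): res(0,3)=7
after path 4 (10→6→13→7→1, push 7): res(0,3)=7
after path 5 (10→11→9→8→1, push 4): res(0,3)=7
after path 6 (10→11→0→3→12→1, push 2): res(0,3)=5
after path 7 (10→6→4→0→3→12→1, push 1): res(0,3)=4

Residual capacity of (0,3): 4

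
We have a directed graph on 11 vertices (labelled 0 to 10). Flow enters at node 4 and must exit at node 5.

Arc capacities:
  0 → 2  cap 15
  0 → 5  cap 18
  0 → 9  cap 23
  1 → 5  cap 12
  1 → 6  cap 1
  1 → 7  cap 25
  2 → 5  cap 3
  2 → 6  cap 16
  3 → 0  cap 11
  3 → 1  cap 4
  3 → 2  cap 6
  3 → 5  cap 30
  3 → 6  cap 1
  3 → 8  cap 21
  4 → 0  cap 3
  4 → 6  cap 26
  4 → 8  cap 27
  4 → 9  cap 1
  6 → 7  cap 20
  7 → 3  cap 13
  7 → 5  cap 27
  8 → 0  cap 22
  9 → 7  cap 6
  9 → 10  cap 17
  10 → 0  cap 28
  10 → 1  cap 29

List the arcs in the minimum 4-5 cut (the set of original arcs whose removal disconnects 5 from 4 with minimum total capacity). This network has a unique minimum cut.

augment #1: 4→0→5 push 3
augment #2: 4→6→7→5 push 20
augment #3: 4→8→0→5 push 15
augment #4: 4→9→7→5 push 1
augment #5: 4→8→0→2→5 push 3
augment #6: 4→8→0→9→7→5 push 4
max flow = 46; residual-reachable set from 4 gives S-side
cut edges (S→T): {(4,0), (4,9), (6,7), (8,0)} total cap 46

Min-cut arcs: {(4,0), (4,9), (6,7), (8,0)} (total capacity 46)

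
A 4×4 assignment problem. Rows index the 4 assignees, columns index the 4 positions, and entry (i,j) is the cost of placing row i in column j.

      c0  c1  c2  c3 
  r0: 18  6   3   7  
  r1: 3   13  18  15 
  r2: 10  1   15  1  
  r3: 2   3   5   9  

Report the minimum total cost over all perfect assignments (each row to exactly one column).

Minimum assignment cost: 10

optimal assignment: row0→col2 (cost 3), row1→col0 (cost 3), row2→col3 (cost 1), row3→col1 (cost 3)
total = 3 + 3 + 1 + 3 = 10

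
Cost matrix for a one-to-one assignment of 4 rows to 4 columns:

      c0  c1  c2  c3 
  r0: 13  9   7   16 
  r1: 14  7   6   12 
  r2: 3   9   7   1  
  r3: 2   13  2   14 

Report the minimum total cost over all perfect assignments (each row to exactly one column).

Minimum assignment cost: 17

optimal assignment: row0→col2 (cost 7), row1→col1 (cost 7), row2→col3 (cost 1), row3→col0 (cost 2)
total = 7 + 7 + 1 + 2 = 17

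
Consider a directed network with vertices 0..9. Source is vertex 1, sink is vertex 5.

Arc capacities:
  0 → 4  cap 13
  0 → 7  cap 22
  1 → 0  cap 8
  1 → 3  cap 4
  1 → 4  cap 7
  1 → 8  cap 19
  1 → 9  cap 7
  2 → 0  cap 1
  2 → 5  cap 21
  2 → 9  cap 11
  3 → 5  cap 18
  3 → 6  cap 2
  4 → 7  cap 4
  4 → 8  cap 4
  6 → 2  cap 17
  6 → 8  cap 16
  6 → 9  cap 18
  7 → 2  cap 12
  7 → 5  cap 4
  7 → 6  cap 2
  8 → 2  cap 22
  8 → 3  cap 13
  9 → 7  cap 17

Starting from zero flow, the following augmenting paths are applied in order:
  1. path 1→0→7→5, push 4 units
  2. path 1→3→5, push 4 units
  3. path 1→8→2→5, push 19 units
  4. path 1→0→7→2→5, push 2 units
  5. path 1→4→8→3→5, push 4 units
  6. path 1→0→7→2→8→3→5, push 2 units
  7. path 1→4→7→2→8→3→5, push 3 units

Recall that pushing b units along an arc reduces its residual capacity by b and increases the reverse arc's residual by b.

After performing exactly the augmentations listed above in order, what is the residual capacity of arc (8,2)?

Residual capacity of (8,2): 8

after path 1 (1→0→7→5, push 4): res(8,2)=22
after path 2 (1→3→5, push 4): res(8,2)=22
after path 3 (1→8→2→5, push 19): res(8,2)=3
after path 4 (1→0→7→2→5, push 2): res(8,2)=3
after path 5 (1→4→8→3→5, push 4): res(8,2)=3
after path 6 (1→0→7→2→8→3→5, push 2): res(8,2)=5
after path 7 (1→4→7→2→8→3→5, push 3): res(8,2)=8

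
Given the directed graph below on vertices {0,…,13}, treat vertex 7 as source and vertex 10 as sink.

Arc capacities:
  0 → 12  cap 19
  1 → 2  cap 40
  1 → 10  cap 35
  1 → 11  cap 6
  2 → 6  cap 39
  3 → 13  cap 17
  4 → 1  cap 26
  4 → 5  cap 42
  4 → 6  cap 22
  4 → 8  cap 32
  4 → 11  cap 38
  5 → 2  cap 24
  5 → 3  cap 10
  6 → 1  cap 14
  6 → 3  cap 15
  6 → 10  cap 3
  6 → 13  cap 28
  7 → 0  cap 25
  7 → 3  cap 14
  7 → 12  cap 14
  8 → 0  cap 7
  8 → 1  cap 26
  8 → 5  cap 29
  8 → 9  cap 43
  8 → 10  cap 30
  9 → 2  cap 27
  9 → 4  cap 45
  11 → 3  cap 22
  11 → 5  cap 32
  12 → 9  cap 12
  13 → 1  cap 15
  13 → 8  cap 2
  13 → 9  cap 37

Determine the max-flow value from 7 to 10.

Maximum flow value: 26

augment #1: 7→3→13→1→10 bottleneck 14, total now 14
augment #2: 7→12→9→2→6→10 bottleneck 3, total now 17
augment #3: 7→12→9→4→1→10 bottleneck 9, total now 26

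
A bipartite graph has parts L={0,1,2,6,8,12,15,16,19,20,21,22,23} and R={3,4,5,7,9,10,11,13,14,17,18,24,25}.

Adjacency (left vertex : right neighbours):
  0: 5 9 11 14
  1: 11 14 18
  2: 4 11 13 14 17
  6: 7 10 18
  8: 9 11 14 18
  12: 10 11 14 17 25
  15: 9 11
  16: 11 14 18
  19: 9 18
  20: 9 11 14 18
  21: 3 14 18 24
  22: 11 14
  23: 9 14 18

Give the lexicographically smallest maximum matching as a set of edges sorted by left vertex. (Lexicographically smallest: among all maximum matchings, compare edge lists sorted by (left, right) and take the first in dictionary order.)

Lex-smallest maximum matching: {(0,5), (1,11), (2,4), (6,7), (8,9), (12,10), (16,14), (19,18), (21,3)}

|M| = 9 (so the lex-smallest maximum matching has 9 edges)
process left vertices in ascending order; for each, take the smallest-labelled available neighbour that still permits 9 edges overall, or leave it unmatched if none does
lex-smallest matching: {0-5, 1-11, 2-4, 6-7, 8-9, 12-10, 16-14, 19-18, 21-3}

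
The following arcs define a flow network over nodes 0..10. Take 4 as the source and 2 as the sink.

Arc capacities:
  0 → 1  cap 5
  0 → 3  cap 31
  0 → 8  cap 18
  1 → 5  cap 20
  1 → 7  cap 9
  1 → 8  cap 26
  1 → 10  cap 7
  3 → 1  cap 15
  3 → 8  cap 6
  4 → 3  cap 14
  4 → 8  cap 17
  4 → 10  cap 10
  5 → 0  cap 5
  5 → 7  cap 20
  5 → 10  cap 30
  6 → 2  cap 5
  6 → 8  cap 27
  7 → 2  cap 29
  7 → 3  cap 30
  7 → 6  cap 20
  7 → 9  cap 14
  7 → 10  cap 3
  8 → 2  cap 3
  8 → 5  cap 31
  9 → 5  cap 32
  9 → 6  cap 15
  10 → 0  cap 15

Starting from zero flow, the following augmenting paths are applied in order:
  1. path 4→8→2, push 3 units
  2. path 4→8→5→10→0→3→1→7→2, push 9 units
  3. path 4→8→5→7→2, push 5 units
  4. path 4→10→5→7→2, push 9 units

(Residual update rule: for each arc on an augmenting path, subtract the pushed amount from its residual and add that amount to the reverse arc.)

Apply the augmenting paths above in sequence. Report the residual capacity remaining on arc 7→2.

Residual capacity of (7,2): 6

after path 1 (4→8→2, push 3): res(7,2)=29
after path 2 (4→8→5→10→0→3→1→7→2, push 9): res(7,2)=20
after path 3 (4→8→5→7→2, push 5): res(7,2)=15
after path 4 (4→10→5→7→2, push 9): res(7,2)=6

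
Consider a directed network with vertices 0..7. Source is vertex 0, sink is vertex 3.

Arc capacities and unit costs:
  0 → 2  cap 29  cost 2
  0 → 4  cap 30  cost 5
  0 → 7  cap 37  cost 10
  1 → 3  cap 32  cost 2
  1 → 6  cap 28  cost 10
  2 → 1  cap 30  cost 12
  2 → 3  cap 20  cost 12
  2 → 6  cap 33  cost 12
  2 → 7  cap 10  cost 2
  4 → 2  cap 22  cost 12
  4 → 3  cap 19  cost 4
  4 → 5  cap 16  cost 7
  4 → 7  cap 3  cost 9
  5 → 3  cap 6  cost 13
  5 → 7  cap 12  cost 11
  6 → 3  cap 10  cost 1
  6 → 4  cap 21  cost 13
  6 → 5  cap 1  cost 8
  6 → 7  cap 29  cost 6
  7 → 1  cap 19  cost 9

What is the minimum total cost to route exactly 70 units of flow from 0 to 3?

shortest-cost path #1: 0→4→3 push 19 @ unit cost 9 (adds 171)
shortest-cost path #2: 0→2→3 push 20 @ unit cost 14 (adds 280)
shortest-cost path #3: 0→2→6→3 push 9 @ unit cost 15 (adds 135)
shortest-cost path #4: 0→7→1→3 push 19 @ unit cost 21 (adds 399)
shortest-cost path #5: 0→4→5→3 push 3 @ unit cost 25 (adds 75)
total cost = 1060

Minimum cost for 70 units: 1060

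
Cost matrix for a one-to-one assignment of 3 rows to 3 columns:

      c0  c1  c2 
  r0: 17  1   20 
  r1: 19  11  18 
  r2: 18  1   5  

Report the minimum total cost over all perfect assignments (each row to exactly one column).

Minimum assignment cost: 25

optimal assignment: row0→col1 (cost 1), row1→col0 (cost 19), row2→col2 (cost 5)
total = 1 + 19 + 5 = 25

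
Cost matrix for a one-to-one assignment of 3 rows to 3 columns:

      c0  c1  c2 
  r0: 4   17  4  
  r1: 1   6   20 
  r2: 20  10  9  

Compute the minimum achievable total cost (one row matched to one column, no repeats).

optimal assignment: row0→col2 (cost 4), row1→col0 (cost 1), row2→col1 (cost 10)
total = 4 + 1 + 10 = 15

Minimum assignment cost: 15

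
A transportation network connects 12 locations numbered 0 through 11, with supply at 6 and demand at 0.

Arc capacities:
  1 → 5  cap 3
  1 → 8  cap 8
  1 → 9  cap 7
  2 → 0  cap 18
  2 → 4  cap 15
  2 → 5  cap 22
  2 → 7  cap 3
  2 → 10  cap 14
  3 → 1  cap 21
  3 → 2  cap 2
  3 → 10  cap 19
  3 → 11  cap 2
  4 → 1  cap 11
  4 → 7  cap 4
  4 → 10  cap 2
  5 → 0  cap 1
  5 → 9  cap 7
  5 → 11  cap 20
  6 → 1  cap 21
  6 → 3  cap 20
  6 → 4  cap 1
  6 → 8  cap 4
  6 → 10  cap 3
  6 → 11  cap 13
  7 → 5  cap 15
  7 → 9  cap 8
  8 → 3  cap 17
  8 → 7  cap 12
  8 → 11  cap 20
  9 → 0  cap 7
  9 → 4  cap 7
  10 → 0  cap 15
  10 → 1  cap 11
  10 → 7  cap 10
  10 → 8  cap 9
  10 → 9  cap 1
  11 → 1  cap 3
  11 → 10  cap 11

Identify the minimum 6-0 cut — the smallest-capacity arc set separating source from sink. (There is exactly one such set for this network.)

augment #1: 6→10→0 push 3
augment #2: 6→1→5→0 push 1
augment #3: 6→1→9→0 push 7
augment #4: 6→3→2→0 push 2
augment #5: 6→3→10→0 push 12
max flow = 25; residual-reachable set from 6 gives S-side
cut edges (S→T): {(3,2), (5,0), (9,0), (10,0)} total cap 25

Min-cut arcs: {(3,2), (5,0), (9,0), (10,0)} (total capacity 25)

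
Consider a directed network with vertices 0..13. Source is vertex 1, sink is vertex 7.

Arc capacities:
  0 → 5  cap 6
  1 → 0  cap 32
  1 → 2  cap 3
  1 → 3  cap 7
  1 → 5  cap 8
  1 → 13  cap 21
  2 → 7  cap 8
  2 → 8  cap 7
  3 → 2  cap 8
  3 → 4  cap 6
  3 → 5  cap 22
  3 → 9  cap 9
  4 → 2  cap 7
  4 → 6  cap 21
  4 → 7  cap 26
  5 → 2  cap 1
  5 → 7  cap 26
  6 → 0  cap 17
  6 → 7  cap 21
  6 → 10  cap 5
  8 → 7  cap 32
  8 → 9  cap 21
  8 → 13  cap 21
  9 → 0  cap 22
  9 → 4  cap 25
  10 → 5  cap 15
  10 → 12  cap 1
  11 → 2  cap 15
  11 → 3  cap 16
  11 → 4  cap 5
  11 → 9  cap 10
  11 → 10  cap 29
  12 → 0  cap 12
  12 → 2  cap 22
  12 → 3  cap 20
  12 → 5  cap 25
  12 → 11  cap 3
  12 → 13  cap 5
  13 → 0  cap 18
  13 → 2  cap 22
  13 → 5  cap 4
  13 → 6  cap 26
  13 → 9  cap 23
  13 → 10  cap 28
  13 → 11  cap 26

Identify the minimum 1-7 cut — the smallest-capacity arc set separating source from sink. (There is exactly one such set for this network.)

Min-cut arcs: {(0,5), (1,2), (1,3), (1,5), (1,13)} (total capacity 45)

augment #1: 1→2→7 push 3
augment #2: 1→5→7 push 8
augment #3: 1→0→5→7 push 6
augment #4: 1→3→2→7 push 5
augment #5: 1→3→4→7 push 2
augment #6: 1→13→5→7 push 4
augment #7: 1→13→6→7 push 17
max flow = 45; residual-reachable set from 1 gives S-side
cut edges (S→T): {(0,5), (1,2), (1,3), (1,5), (1,13)} total cap 45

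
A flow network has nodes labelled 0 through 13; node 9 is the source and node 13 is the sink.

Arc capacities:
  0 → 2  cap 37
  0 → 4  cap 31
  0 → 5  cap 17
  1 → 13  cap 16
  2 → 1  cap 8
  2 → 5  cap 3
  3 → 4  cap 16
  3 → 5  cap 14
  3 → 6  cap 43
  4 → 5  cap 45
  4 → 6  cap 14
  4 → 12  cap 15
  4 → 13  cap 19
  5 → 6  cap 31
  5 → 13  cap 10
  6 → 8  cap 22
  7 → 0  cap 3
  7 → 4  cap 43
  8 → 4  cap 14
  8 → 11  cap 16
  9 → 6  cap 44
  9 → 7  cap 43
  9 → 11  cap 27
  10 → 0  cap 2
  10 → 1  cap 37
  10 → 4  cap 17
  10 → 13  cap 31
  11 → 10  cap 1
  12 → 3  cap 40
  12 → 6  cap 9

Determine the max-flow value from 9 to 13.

augment #1: 9→7→4→13 bottleneck 19, total now 19
augment #2: 9→11→10→13 bottleneck 1, total now 20
augment #3: 9→7→0→5→13 bottleneck 3, total now 23
augment #4: 9→7→4→5→13 bottleneck 7, total now 30
augment #5: 9→7→4→5→0→2→1→13 bottleneck 3, total now 33

Maximum flow value: 33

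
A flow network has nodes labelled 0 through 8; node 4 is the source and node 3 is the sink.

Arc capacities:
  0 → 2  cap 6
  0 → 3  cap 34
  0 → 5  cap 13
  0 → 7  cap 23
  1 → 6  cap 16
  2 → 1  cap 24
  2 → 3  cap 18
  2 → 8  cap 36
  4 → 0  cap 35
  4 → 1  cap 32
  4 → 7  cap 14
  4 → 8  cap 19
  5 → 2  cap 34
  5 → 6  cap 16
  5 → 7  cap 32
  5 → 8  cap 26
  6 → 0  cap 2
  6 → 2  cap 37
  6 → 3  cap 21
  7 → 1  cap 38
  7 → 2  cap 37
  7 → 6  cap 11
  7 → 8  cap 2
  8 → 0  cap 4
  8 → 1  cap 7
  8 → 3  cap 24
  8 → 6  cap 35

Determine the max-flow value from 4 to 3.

augment #1: 4→0→3 bottleneck 34, total now 34
augment #2: 4→8→3 bottleneck 19, total now 53
augment #3: 4→0→2→3 bottleneck 1, total now 54
augment #4: 4→1→6→3 bottleneck 16, total now 70
augment #5: 4→7→2→3 bottleneck 14, total now 84

Maximum flow value: 84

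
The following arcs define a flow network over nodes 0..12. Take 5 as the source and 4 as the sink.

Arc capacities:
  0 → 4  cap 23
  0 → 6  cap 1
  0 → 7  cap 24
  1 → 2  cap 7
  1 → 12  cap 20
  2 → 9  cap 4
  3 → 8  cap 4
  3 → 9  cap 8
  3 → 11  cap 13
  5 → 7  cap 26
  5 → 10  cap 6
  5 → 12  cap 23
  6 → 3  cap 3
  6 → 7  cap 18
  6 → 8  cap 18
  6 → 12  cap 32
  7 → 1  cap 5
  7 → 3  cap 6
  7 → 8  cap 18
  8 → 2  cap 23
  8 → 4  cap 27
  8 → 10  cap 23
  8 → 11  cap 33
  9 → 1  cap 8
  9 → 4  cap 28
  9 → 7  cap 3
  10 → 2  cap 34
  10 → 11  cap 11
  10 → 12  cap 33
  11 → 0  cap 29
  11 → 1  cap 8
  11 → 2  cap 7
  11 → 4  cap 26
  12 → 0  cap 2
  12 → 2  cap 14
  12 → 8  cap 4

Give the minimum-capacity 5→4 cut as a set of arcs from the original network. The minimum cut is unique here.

augment #1: 5→7→8→4 push 18
augment #2: 5→10→11→4 push 6
augment #3: 5→12→0→4 push 2
augment #4: 5→12→8→4 push 4
augment #5: 5→7→3→8→4 push 4
augment #6: 5→7→3→9→4 push 2
augment #7: 5→12→2→9→4 push 4
max flow = 40; residual-reachable set from 5 gives S-side
cut edges (S→T): {(2,9), (5,10), (7,3), (7,8), (12,0), (12,8)} total cap 40

Min-cut arcs: {(2,9), (5,10), (7,3), (7,8), (12,0), (12,8)} (total capacity 40)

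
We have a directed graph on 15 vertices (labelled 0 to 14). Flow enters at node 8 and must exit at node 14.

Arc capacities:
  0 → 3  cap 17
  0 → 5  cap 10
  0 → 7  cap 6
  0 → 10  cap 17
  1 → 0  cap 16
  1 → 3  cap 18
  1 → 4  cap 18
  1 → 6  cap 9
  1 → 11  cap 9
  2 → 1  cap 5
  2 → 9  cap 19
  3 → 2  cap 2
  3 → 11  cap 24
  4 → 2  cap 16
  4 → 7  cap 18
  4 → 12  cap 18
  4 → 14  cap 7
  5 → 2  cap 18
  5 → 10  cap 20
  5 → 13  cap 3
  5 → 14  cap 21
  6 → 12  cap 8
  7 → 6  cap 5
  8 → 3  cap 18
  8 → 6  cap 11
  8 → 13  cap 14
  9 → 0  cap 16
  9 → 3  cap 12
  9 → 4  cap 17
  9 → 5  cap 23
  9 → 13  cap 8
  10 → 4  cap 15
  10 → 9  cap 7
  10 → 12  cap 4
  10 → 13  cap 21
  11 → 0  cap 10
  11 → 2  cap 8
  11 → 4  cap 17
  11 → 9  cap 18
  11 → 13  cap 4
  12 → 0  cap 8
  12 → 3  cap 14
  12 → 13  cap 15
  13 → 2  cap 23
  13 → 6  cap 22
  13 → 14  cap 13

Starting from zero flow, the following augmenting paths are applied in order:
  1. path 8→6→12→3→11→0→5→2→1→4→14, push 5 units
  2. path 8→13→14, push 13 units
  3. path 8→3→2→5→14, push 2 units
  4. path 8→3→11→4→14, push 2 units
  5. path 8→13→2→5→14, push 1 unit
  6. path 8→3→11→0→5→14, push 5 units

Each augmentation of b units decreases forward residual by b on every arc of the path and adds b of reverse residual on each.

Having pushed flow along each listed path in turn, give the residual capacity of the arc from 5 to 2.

after path 1 (8→6→12→3→11→0→5→2→1→4→14, push 5): res(5,2)=13
after path 2 (8→13→14, push 13): res(5,2)=13
after path 3 (8→3→2→5→14, push 2): res(5,2)=15
after path 4 (8→3→11→4→14, push 2): res(5,2)=15
after path 5 (8→13→2→5→14, push 1): res(5,2)=16
after path 6 (8→3→11→0→5→14, push 5): res(5,2)=16

Residual capacity of (5,2): 16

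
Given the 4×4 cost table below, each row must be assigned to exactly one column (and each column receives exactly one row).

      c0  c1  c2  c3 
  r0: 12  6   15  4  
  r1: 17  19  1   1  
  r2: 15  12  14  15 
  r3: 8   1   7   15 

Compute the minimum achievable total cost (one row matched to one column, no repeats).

optimal assignment: row0→col3 (cost 4), row1→col2 (cost 1), row2→col0 (cost 15), row3→col1 (cost 1)
total = 4 + 1 + 15 + 1 = 21

Minimum assignment cost: 21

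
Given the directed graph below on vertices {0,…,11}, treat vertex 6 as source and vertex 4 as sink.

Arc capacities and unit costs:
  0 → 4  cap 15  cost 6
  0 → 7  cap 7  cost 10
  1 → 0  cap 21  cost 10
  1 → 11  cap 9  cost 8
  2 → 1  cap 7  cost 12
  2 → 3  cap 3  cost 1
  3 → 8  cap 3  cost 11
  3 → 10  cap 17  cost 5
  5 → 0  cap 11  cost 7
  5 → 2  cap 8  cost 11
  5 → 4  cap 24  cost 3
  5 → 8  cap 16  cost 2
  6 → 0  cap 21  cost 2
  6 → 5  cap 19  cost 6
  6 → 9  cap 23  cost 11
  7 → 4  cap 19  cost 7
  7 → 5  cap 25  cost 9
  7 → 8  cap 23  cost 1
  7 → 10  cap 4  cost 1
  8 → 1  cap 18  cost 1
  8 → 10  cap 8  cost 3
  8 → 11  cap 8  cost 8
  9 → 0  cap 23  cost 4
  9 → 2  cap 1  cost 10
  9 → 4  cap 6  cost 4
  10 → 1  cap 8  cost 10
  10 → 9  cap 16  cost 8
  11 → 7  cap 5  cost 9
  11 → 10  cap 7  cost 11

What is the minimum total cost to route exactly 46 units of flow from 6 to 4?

shortest-cost path #1: 6→0→4 push 15 @ unit cost 8 (adds 120)
shortest-cost path #2: 6→5→4 push 19 @ unit cost 9 (adds 171)
shortest-cost path #3: 6→9→4 push 6 @ unit cost 15 (adds 90)
shortest-cost path #4: 6→0→7→4 push 6 @ unit cost 19 (adds 114)
total cost = 495

Minimum cost for 46 units: 495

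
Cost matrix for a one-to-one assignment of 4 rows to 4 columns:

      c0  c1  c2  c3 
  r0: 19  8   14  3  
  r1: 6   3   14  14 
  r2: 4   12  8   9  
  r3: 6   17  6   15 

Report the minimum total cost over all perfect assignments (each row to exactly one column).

optimal assignment: row0→col3 (cost 3), row1→col1 (cost 3), row2→col0 (cost 4), row3→col2 (cost 6)
total = 3 + 3 + 4 + 6 = 16

Minimum assignment cost: 16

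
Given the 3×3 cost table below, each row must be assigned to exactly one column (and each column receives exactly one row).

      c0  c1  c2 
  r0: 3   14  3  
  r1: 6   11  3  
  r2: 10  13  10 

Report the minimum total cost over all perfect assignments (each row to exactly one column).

Minimum assignment cost: 19

optimal assignment: row0→col0 (cost 3), row1→col2 (cost 3), row2→col1 (cost 13)
total = 3 + 3 + 13 = 19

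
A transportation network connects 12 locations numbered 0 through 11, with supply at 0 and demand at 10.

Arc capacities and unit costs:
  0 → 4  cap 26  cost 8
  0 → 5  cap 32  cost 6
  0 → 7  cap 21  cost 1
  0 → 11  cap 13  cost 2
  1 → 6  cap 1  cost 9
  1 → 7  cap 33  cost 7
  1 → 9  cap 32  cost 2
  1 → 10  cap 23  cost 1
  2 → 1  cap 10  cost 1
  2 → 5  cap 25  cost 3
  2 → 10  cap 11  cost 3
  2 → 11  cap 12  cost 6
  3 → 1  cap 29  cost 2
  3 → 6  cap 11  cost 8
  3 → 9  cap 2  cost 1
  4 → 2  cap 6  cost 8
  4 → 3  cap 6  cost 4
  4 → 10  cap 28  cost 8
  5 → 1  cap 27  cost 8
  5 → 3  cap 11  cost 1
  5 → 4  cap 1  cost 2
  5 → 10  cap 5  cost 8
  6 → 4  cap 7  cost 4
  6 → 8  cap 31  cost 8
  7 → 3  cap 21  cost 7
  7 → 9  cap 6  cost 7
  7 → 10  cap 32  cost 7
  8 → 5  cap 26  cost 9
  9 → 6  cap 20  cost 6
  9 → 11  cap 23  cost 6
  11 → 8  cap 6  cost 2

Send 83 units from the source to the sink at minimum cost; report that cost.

shortest-cost path #1: 0→7→10 push 21 @ unit cost 8 (adds 168)
shortest-cost path #2: 0→5→3→1→10 push 11 @ unit cost 10 (adds 110)
shortest-cost path #3: 0→5→10 push 5 @ unit cost 14 (adds 70)
shortest-cost path #4: 0→5→1→10 push 12 @ unit cost 15 (adds 180)
shortest-cost path #5: 0→4→10 push 26 @ unit cost 16 (adds 416)
shortest-cost path #6: 0→5→4→10 push 1 @ unit cost 16 (adds 16)
shortest-cost path #7: 0→5→1→7→10 push 3 @ unit cost 28 (adds 84)
shortest-cost path #8: 0→11→8→5→1→7→10 push 4 @ unit cost 35 (adds 140)
total cost = 1184

Minimum cost for 83 units: 1184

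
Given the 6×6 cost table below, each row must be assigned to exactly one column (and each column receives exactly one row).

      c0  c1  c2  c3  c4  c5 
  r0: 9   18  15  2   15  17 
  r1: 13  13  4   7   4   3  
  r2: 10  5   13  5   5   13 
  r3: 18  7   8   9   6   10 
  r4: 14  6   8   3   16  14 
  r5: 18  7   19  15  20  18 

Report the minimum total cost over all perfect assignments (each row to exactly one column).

Minimum assignment cost: 35

optimal assignment: row0→col0 (cost 9), row1→col5 (cost 3), row2→col4 (cost 5), row3→col2 (cost 8), row4→col3 (cost 3), row5→col1 (cost 7)
total = 9 + 3 + 5 + 8 + 3 + 7 = 35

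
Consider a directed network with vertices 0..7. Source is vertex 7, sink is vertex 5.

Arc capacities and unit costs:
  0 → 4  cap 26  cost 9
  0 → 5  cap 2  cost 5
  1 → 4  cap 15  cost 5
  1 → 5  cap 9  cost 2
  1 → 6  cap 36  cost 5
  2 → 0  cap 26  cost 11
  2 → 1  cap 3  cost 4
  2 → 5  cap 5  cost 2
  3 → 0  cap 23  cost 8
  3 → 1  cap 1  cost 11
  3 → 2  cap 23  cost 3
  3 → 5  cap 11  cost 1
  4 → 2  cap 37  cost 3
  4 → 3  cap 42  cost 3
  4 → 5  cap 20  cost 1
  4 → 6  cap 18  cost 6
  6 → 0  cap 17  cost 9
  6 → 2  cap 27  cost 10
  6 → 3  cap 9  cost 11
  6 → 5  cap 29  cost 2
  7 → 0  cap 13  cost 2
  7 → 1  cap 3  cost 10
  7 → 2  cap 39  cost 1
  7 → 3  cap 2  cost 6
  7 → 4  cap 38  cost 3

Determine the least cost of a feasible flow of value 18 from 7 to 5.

Minimum cost for 18 units: 67

shortest-cost path #1: 7→2→5 push 5 @ unit cost 3 (adds 15)
shortest-cost path #2: 7→4→5 push 13 @ unit cost 4 (adds 52)
total cost = 67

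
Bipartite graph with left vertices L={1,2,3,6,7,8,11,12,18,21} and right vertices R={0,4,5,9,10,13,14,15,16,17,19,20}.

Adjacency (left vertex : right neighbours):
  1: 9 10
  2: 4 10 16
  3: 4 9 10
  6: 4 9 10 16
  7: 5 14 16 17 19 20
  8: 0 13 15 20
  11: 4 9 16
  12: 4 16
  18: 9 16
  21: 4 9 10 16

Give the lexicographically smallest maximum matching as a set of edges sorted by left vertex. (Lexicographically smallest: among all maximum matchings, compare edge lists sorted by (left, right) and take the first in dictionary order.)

|M| = 6 (so the lex-smallest maximum matching has 6 edges)
process left vertices in ascending order; for each, take the smallest-labelled available neighbour that still permits 6 edges overall, or leave it unmatched if none does
lex-smallest matching: {1-9, 2-4, 3-10, 6-16, 7-5, 8-0}

Lex-smallest maximum matching: {(1,9), (2,4), (3,10), (6,16), (7,5), (8,0)}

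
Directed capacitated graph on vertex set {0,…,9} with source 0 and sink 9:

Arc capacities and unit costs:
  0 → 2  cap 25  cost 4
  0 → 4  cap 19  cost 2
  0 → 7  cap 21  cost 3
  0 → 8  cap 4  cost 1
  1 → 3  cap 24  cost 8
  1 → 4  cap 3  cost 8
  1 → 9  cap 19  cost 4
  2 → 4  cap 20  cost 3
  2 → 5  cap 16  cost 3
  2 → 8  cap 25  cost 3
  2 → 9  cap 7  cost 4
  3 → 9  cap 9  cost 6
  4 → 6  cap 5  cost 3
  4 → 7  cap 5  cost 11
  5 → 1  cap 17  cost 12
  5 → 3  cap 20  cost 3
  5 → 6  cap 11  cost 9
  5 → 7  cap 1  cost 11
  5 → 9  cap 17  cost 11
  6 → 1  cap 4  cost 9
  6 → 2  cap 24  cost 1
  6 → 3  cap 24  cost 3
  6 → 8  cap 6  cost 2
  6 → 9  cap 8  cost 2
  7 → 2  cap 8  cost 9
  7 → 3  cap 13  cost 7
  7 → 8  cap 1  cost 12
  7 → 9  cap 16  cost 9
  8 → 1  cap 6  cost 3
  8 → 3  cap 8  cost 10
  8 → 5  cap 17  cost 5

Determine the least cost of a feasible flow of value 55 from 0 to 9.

shortest-cost path #1: 0→4→6→9 push 5 @ unit cost 7 (adds 35)
shortest-cost path #2: 0→2→9 push 7 @ unit cost 8 (adds 56)
shortest-cost path #3: 0→8→1→9 push 4 @ unit cost 8 (adds 32)
shortest-cost path #4: 0→7→9 push 16 @ unit cost 12 (adds 192)
shortest-cost path #5: 0→2→8→1→9 push 2 @ unit cost 14 (adds 28)
shortest-cost path #6: 0→2→5→3→9 push 9 @ unit cost 16 (adds 144)
shortest-cost path #7: 0→2→5→9 push 7 @ unit cost 18 (adds 126)
shortest-cost path #8: 0→7→3→5→9 push 5 @ unit cost 18 (adds 90)
total cost = 703

Minimum cost for 55 units: 703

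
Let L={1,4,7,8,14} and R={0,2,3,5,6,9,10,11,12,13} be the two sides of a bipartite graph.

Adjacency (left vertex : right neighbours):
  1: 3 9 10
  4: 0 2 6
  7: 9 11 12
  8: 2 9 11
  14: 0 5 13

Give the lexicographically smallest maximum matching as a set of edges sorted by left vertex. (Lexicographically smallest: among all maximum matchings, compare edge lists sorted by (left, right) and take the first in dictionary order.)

|M| = 5 (so the lex-smallest maximum matching has 5 edges)
process left vertices in ascending order; for each, take the smallest-labelled available neighbour that still permits 5 edges overall, or leave it unmatched if none does
lex-smallest matching: {1-3, 4-0, 7-9, 8-2, 14-5}

Lex-smallest maximum matching: {(1,3), (4,0), (7,9), (8,2), (14,5)}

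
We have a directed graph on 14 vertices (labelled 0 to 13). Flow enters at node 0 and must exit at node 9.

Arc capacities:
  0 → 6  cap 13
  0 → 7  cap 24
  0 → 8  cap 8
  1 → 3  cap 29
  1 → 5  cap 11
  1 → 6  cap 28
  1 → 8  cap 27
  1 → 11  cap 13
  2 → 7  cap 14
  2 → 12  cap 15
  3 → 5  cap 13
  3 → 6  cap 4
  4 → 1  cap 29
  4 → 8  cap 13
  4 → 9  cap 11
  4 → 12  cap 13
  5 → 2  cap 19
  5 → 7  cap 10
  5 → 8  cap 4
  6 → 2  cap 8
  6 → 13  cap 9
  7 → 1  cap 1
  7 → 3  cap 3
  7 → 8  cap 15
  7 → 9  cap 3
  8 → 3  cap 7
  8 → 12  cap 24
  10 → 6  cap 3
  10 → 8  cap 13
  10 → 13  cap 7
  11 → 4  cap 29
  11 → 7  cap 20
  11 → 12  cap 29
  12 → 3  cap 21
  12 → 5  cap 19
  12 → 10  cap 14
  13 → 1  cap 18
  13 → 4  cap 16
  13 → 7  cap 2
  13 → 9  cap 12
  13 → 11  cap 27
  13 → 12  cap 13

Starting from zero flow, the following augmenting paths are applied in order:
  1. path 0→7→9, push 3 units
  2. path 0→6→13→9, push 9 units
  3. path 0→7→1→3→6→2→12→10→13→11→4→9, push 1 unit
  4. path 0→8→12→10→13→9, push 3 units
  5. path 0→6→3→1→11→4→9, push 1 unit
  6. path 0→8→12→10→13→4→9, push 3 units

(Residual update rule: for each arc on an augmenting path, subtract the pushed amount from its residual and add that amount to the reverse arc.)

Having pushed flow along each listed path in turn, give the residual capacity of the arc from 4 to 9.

after path 1 (0→7→9, push 3): res(4,9)=11
after path 2 (0→6→13→9, push 9): res(4,9)=11
after path 3 (0→7→1→3→6→2→12→10→13→11→4→9, push 1): res(4,9)=10
after path 4 (0→8→12→10→13→9, push 3): res(4,9)=10
after path 5 (0→6→3→1→11→4→9, push 1): res(4,9)=9
after path 6 (0→8→12→10→13→4→9, push 3): res(4,9)=6

Residual capacity of (4,9): 6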